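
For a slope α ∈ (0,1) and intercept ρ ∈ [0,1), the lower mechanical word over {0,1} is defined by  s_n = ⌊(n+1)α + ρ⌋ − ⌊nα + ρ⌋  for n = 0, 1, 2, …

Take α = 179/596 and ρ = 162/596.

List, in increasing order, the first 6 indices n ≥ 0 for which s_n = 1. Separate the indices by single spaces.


2 5 9 12 15 19

n=0: ⌊341/596⌋−⌊162/596⌋ = 0−0 = 0
n=1: ⌊520/596⌋−⌊341/596⌋ = 0−0 = 0
n=2: ⌊699/596⌋−⌊520/596⌋ = 1−0 = 1  ← one
n=3: ⌊878/596⌋−⌊699/596⌋ = 1−1 = 0
n=4: ⌊1057/596⌋−⌊878/596⌋ = 1−1 = 0
n=5: ⌊1236/596⌋−⌊1057/596⌋ = 2−1 = 1  ← one
n=6: ⌊1415/596⌋−⌊1236/596⌋ = 2−2 = 0
n=7: ⌊1594/596⌋−⌊1415/596⌋ = 2−2 = 0
n=8: ⌊1773/596⌋−⌊1594/596⌋ = 2−2 = 0
n=9: ⌊1952/596⌋−⌊1773/596⌋ = 3−2 = 1  ← one
n=10: ⌊2131/596⌋−⌊1952/596⌋ = 3−3 = 0
n=11: ⌊2310/596⌋−⌊2131/596⌋ = 3−3 = 0
n=12: ⌊2489/596⌋−⌊2310/596⌋ = 4−3 = 1  ← one
n=13: ⌊2668/596⌋−⌊2489/596⌋ = 4−4 = 0
n=14: ⌊2847/596⌋−⌊2668/596⌋ = 4−4 = 0
n=15: ⌊3026/596⌋−⌊2847/596⌋ = 5−4 = 1  ← one
n=16: ⌊3205/596⌋−⌊3026/596⌋ = 5−5 = 0
n=17: ⌊3384/596⌋−⌊3205/596⌋ = 5−5 = 0
n=18: ⌊3563/596⌋−⌊3384/596⌋ = 5−5 = 0
n=19: ⌊3742/596⌋−⌊3563/596⌋ = 6−5 = 1  ← one
positions of the first 6 ones: 2 5 9 12 15 19


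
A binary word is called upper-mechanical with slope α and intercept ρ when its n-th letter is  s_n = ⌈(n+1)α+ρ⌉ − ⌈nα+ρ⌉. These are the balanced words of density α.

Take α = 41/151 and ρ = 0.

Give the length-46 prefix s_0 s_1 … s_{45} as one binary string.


1001000100010010001000100100010001001000100010

n=0: ⌈(1·41)/151⌉ − ⌈(0·41)/151⌉ = ⌈41/151⌉ − ⌈0/151⌉ = 1 − 0 = 1
n=1: ⌈(2·41)/151⌉ − ⌈(1·41)/151⌉ = ⌈82/151⌉ − ⌈41/151⌉ = 1 − 1 = 0
n=2: ⌈(3·41)/151⌉ − ⌈(2·41)/151⌉ = ⌈123/151⌉ − ⌈82/151⌉ = 1 − 1 = 0
n=3: ⌈(4·41)/151⌉ − ⌈(3·41)/151⌉ = ⌈164/151⌉ − ⌈123/151⌉ = 2 − 1 = 1
n=4: ⌈(5·41)/151⌉ − ⌈(4·41)/151⌉ = ⌈205/151⌉ − ⌈164/151⌉ = 2 − 2 = 0
n=5: ⌈(6·41)/151⌉ − ⌈(5·41)/151⌉ = ⌈246/151⌉ − ⌈205/151⌉ = 2 − 2 = 0
n=6: ⌈(7·41)/151⌉ − ⌈(6·41)/151⌉ = ⌈287/151⌉ − ⌈246/151⌉ = 2 − 2 = 0
n=7: ⌈(8·41)/151⌉ − ⌈(7·41)/151⌉ = ⌈328/151⌉ − ⌈287/151⌉ = 3 − 2 = 1
n=8: ⌈(9·41)/151⌉ − ⌈(8·41)/151⌉ = ⌈369/151⌉ − ⌈328/151⌉ = 3 − 3 = 0
n=9: ⌈(10·41)/151⌉ − ⌈(9·41)/151⌉ = ⌈410/151⌉ − ⌈369/151⌉ = 3 − 3 = 0
n=10: ⌈(11·41)/151⌉ − ⌈(10·41)/151⌉ = ⌈451/151⌉ − ⌈410/151⌉ = 3 − 3 = 0
n=11: ⌈(12·41)/151⌉ − ⌈(11·41)/151⌉ = ⌈492/151⌉ − ⌈451/151⌉ = 4 − 3 = 1
n=12: ⌈(13·41)/151⌉ − ⌈(12·41)/151⌉ = ⌈533/151⌉ − ⌈492/151⌉ = 4 − 4 = 0
n=13: ⌈(14·41)/151⌉ − ⌈(13·41)/151⌉ = ⌈574/151⌉ − ⌈533/151⌉ = 4 − 4 = 0
n=14: ⌈(15·41)/151⌉ − ⌈(14·41)/151⌉ = ⌈615/151⌉ − ⌈574/151⌉ = 5 − 4 = 1
n=15: ⌈(16·41)/151⌉ − ⌈(15·41)/151⌉ = ⌈656/151⌉ − ⌈615/151⌉ = 5 − 5 = 0
n=16: ⌈(17·41)/151⌉ − ⌈(16·41)/151⌉ = ⌈697/151⌉ − ⌈656/151⌉ = 5 − 5 = 0
n=17: ⌈(18·41)/151⌉ − ⌈(17·41)/151⌉ = ⌈738/151⌉ − ⌈697/151⌉ = 5 − 5 = 0
n=18: ⌈(19·41)/151⌉ − ⌈(18·41)/151⌉ = ⌈779/151⌉ − ⌈738/151⌉ = 6 − 5 = 1
n=19: ⌈(20·41)/151⌉ − ⌈(19·41)/151⌉ = ⌈820/151⌉ − ⌈779/151⌉ = 6 − 6 = 0
n=20: ⌈(21·41)/151⌉ − ⌈(20·41)/151⌉ = ⌈861/151⌉ − ⌈820/151⌉ = 6 − 6 = 0
n=21: ⌈(22·41)/151⌉ − ⌈(21·41)/151⌉ = ⌈902/151⌉ − ⌈861/151⌉ = 6 − 6 = 0
n=22: ⌈(23·41)/151⌉ − ⌈(22·41)/151⌉ = ⌈943/151⌉ − ⌈902/151⌉ = 7 − 6 = 1
n=23: ⌈(24·41)/151⌉ − ⌈(23·41)/151⌉ = ⌈984/151⌉ − ⌈943/151⌉ = 7 − 7 = 0
n=24: ⌈(25·41)/151⌉ − ⌈(24·41)/151⌉ = ⌈1025/151⌉ − ⌈984/151⌉ = 7 − 7 = 0
n=25: ⌈(26·41)/151⌉ − ⌈(25·41)/151⌉ = ⌈1066/151⌉ − ⌈1025/151⌉ = 8 − 7 = 1
n=26: ⌈(27·41)/151⌉ − ⌈(26·41)/151⌉ = ⌈1107/151⌉ − ⌈1066/151⌉ = 8 − 8 = 0
n=27: ⌈(28·41)/151⌉ − ⌈(27·41)/151⌉ = ⌈1148/151⌉ − ⌈1107/151⌉ = 8 − 8 = 0
n=28: ⌈(29·41)/151⌉ − ⌈(28·41)/151⌉ = ⌈1189/151⌉ − ⌈1148/151⌉ = 8 − 8 = 0
n=29: ⌈(30·41)/151⌉ − ⌈(29·41)/151⌉ = ⌈1230/151⌉ − ⌈1189/151⌉ = 9 − 8 = 1
n=30: ⌈(31·41)/151⌉ − ⌈(30·41)/151⌉ = ⌈1271/151⌉ − ⌈1230/151⌉ = 9 − 9 = 0
n=31: ⌈(32·41)/151⌉ − ⌈(31·41)/151⌉ = ⌈1312/151⌉ − ⌈1271/151⌉ = 9 − 9 = 0
n=32: ⌈(33·41)/151⌉ − ⌈(32·41)/151⌉ = ⌈1353/151⌉ − ⌈1312/151⌉ = 9 − 9 = 0
n=33: ⌈(34·41)/151⌉ − ⌈(33·41)/151⌉ = ⌈1394/151⌉ − ⌈1353/151⌉ = 10 − 9 = 1
n=34: ⌈(35·41)/151⌉ − ⌈(34·41)/151⌉ = ⌈1435/151⌉ − ⌈1394/151⌉ = 10 − 10 = 0
n=35: ⌈(36·41)/151⌉ − ⌈(35·41)/151⌉ = ⌈1476/151⌉ − ⌈1435/151⌉ = 10 − 10 = 0
n=36: ⌈(37·41)/151⌉ − ⌈(36·41)/151⌉ = ⌈1517/151⌉ − ⌈1476/151⌉ = 11 − 10 = 1
n=37: ⌈(38·41)/151⌉ − ⌈(37·41)/151⌉ = ⌈1558/151⌉ − ⌈1517/151⌉ = 11 − 11 = 0
n=38: ⌈(39·41)/151⌉ − ⌈(38·41)/151⌉ = ⌈1599/151⌉ − ⌈1558/151⌉ = 11 − 11 = 0
n=39: ⌈(40·41)/151⌉ − ⌈(39·41)/151⌉ = ⌈1640/151⌉ − ⌈1599/151⌉ = 11 − 11 = 0
n=40: ⌈(41·41)/151⌉ − ⌈(40·41)/151⌉ = ⌈1681/151⌉ − ⌈1640/151⌉ = 12 − 11 = 1
n=41: ⌈(42·41)/151⌉ − ⌈(41·41)/151⌉ = ⌈1722/151⌉ − ⌈1681/151⌉ = 12 − 12 = 0
n=42: ⌈(43·41)/151⌉ − ⌈(42·41)/151⌉ = ⌈1763/151⌉ − ⌈1722/151⌉ = 12 − 12 = 0
n=43: ⌈(44·41)/151⌉ − ⌈(43·41)/151⌉ = ⌈1804/151⌉ − ⌈1763/151⌉ = 12 − 12 = 0
n=44: ⌈(45·41)/151⌉ − ⌈(44·41)/151⌉ = ⌈1845/151⌉ − ⌈1804/151⌉ = 13 − 12 = 1
n=45: ⌈(46·41)/151⌉ − ⌈(45·41)/151⌉ = ⌈1886/151⌉ − ⌈1845/151⌉ = 13 − 13 = 0


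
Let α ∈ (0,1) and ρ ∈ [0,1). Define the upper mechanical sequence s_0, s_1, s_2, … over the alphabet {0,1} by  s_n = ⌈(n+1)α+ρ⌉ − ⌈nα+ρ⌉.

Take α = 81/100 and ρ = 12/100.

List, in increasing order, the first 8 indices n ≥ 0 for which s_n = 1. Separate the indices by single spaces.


n=0: ⌈93/100⌉−⌈12/100⌉ = 1−1 = 0
n=1: ⌈174/100⌉−⌈93/100⌉ = 2−1 = 1  ← one
n=2: ⌈255/100⌉−⌈174/100⌉ = 3−2 = 1  ← one
n=3: ⌈336/100⌉−⌈255/100⌉ = 4−3 = 1  ← one
n=4: ⌈417/100⌉−⌈336/100⌉ = 5−4 = 1  ← one
n=5: ⌈498/100⌉−⌈417/100⌉ = 5−5 = 0
n=6: ⌈579/100⌉−⌈498/100⌉ = 6−5 = 1  ← one
n=7: ⌈660/100⌉−⌈579/100⌉ = 7−6 = 1  ← one
n=8: ⌈741/100⌉−⌈660/100⌉ = 8−7 = 1  ← one
n=9: ⌈822/100⌉−⌈741/100⌉ = 9−8 = 1  ← one
positions of the first 8 ones: 1 2 3 4 6 7 8 9

1 2 3 4 6 7 8 9


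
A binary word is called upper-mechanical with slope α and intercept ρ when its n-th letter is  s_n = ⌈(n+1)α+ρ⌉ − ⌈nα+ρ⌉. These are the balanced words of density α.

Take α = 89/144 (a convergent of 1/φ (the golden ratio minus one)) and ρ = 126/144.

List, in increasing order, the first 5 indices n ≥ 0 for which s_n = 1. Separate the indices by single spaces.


0 1 3 5 6

n=0: ⌈215/144⌉−⌈126/144⌉ = 2−1 = 1  ← one
n=1: ⌈304/144⌉−⌈215/144⌉ = 3−2 = 1  ← one
n=2: ⌈393/144⌉−⌈304/144⌉ = 3−3 = 0
n=3: ⌈482/144⌉−⌈393/144⌉ = 4−3 = 1  ← one
n=4: ⌈571/144⌉−⌈482/144⌉ = 4−4 = 0
n=5: ⌈660/144⌉−⌈571/144⌉ = 5−4 = 1  ← one
n=6: ⌈749/144⌉−⌈660/144⌉ = 6−5 = 1  ← one
positions of the first 5 ones: 0 1 3 5 6


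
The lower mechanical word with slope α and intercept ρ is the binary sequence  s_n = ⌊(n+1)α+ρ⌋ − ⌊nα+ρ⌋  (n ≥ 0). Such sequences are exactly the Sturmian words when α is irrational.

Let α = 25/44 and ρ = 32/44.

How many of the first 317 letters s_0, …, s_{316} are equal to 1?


#1s = Σ_{n=0}^{316} s_n = Σ_{n=0}^{316} (⌊(n+1)α+ρ⌋ − ⌊nα+ρ⌋)
the sum telescopes: every ⌊nα+ρ⌋ with 0 < n < 317 appears once with + and once with −, leaving ⌊317α+ρ⌋ − ⌊0·α+ρ⌋
317α + ρ = (317·25 + 32) / 44 = 7957/44
ρ = 32/44
⌊7957/44⌋ = 180,  ⌊32/44⌋ = 0
#1s = 180 − 0 = 180

180


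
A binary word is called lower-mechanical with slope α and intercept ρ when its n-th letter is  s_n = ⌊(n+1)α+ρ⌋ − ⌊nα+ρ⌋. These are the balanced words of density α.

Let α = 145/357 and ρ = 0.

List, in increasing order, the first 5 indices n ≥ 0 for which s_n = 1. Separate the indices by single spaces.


n=0: ⌊145/357⌋−⌊0/357⌋ = 0−0 = 0
n=1: ⌊290/357⌋−⌊145/357⌋ = 0−0 = 0
n=2: ⌊435/357⌋−⌊290/357⌋ = 1−0 = 1  ← one
n=3: ⌊580/357⌋−⌊435/357⌋ = 1−1 = 0
n=4: ⌊725/357⌋−⌊580/357⌋ = 2−1 = 1  ← one
n=5: ⌊870/357⌋−⌊725/357⌋ = 2−2 = 0
n=6: ⌊1015/357⌋−⌊870/357⌋ = 2−2 = 0
n=7: ⌊1160/357⌋−⌊1015/357⌋ = 3−2 = 1  ← one
n=8: ⌊1305/357⌋−⌊1160/357⌋ = 3−3 = 0
n=9: ⌊1450/357⌋−⌊1305/357⌋ = 4−3 = 1  ← one
n=10: ⌊1595/357⌋−⌊1450/357⌋ = 4−4 = 0
n=11: ⌊1740/357⌋−⌊1595/357⌋ = 4−4 = 0
n=12: ⌊1885/357⌋−⌊1740/357⌋ = 5−4 = 1  ← one
positions of the first 5 ones: 2 4 7 9 12

2 4 7 9 12


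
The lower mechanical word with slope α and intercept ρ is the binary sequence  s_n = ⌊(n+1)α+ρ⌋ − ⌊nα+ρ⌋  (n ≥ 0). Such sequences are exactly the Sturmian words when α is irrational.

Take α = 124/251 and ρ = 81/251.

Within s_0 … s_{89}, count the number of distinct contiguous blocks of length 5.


6

t_n = ⌊(n·124+81)/251⌋ for n = 0 … 90:
  n=0…9: ⌊81/251⌋=0 ⌊205/251⌋=0 ⌊329/251⌋=1 ⌊453/251⌋=1 ⌊577/251⌋=2 ⌊701/251⌋=2 ⌊825/251⌋=3 ⌊949/251⌋=3 ⌊1073/251⌋=4 ⌊1197/251⌋=4
  n=10…19: ⌊1321/251⌋=5 ⌊1445/251⌋=5 ⌊1569/251⌋=6 ⌊1693/251⌋=6 ⌊1817/251⌋=7 ⌊1941/251⌋=7 ⌊2065/251⌋=8 ⌊2189/251⌋=8 ⌊2313/251⌋=9 ⌊2437/251⌋=9
  n=20…29: ⌊2561/251⌋=10 ⌊2685/251⌋=10 ⌊2809/251⌋=11 ⌊2933/251⌋=11 ⌊3057/251⌋=12 ⌊3181/251⌋=12 ⌊3305/251⌋=13 ⌊3429/251⌋=13 ⌊3553/251⌋=14 ⌊3677/251⌋=14
  n=30…39: ⌊3801/251⌋=15 ⌊3925/251⌋=15 ⌊4049/251⌋=16 ⌊4173/251⌋=16 ⌊4297/251⌋=17 ⌊4421/251⌋=17 ⌊4545/251⌋=18 ⌊4669/251⌋=18 ⌊4793/251⌋=19 ⌊4917/251⌋=19
  n=40…49: ⌊5041/251⌋=20 ⌊5165/251⌋=20 ⌊5289/251⌋=21 ⌊5413/251⌋=21 ⌊5537/251⌋=22 ⌊5661/251⌋=22 ⌊5785/251⌋=23 ⌊5909/251⌋=23 ⌊6033/251⌋=24 ⌊6157/251⌋=24
  n=50…59: ⌊6281/251⌋=25 ⌊6405/251⌋=25 ⌊6529/251⌋=26 ⌊6653/251⌋=26 ⌊6777/251⌋=27 ⌊6901/251⌋=27 ⌊7025/251⌋=27 ⌊7149/251⌋=28 ⌊7273/251⌋=28 ⌊7397/251⌋=29
  n=60…69: ⌊7521/251⌋=29 ⌊7645/251⌋=30 ⌊7769/251⌋=30 ⌊7893/251⌋=31 ⌊8017/251⌋=31 ⌊8141/251⌋=32 ⌊8265/251⌋=32 ⌊8389/251⌋=33 ⌊8513/251⌋=33 ⌊8637/251⌋=34
  n=70…79: ⌊8761/251⌋=34 ⌊8885/251⌋=35 ⌊9009/251⌋=35 ⌊9133/251⌋=36 ⌊9257/251⌋=36 ⌊9381/251⌋=37 ⌊9505/251⌋=37 ⌊9629/251⌋=38 ⌊9753/251⌋=38 ⌊9877/251⌋=39
  n=80…89: ⌊10001/251⌋=39 ⌊10125/251⌋=40 ⌊10249/251⌋=40 ⌊10373/251⌋=41 ⌊10497/251⌋=41 ⌊10621/251⌋=42 ⌊10745/251⌋=42 ⌊10869/251⌋=43 ⌊10993/251⌋=43 ⌊11117/251⌋=44
  n=90: ⌊11241/251⌋=44
s_n = t_(n+1) − t_n for n = 0 … 89 gives
prefix = 010101010101010101010101010101010101010101010101010101001010101010101010101010101010101010
slide a length-5 window over [0..4] … [85..89] (86 windows); first occurrence of each distinct factor:
  [  0..  4] 01010
  [  1..  5] 10101
  [ 51.. 55] 10100
  [ 52.. 56] 01001
  [ 53.. 57] 10010
  [ 54.. 58] 00101
  (the other 80 windows repeat one of these)
distinct factors: {00101, 01001, 01010, 10010, 10100, 10101}
count = 6  (Sturmian bound for length 5 is 6)


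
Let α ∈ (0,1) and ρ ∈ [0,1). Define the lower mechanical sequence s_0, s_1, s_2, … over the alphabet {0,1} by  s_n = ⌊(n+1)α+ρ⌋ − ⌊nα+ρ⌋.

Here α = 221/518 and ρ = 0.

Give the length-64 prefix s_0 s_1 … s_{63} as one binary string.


n=0: ⌊(1·221)/518⌋ − ⌊(0·221)/518⌋ = ⌊221/518⌋ − ⌊0/518⌋ = 0 − 0 = 0
n=1: ⌊(2·221)/518⌋ − ⌊(1·221)/518⌋ = ⌊442/518⌋ − ⌊221/518⌋ = 0 − 0 = 0
n=2: ⌊(3·221)/518⌋ − ⌊(2·221)/518⌋ = ⌊663/518⌋ − ⌊442/518⌋ = 1 − 0 = 1
n=3: ⌊(4·221)/518⌋ − ⌊(3·221)/518⌋ = ⌊884/518⌋ − ⌊663/518⌋ = 1 − 1 = 0
n=4: ⌊(5·221)/518⌋ − ⌊(4·221)/518⌋ = ⌊1105/518⌋ − ⌊884/518⌋ = 2 − 1 = 1
n=5: ⌊(6·221)/518⌋ − ⌊(5·221)/518⌋ = ⌊1326/518⌋ − ⌊1105/518⌋ = 2 − 2 = 0
n=6: ⌊(7·221)/518⌋ − ⌊(6·221)/518⌋ = ⌊1547/518⌋ − ⌊1326/518⌋ = 2 − 2 = 0
n=7: ⌊(8·221)/518⌋ − ⌊(7·221)/518⌋ = ⌊1768/518⌋ − ⌊1547/518⌋ = 3 − 2 = 1
n=8: ⌊(9·221)/518⌋ − ⌊(8·221)/518⌋ = ⌊1989/518⌋ − ⌊1768/518⌋ = 3 − 3 = 0
n=9: ⌊(10·221)/518⌋ − ⌊(9·221)/518⌋ = ⌊2210/518⌋ − ⌊1989/518⌋ = 4 − 3 = 1
n=10: ⌊(11·221)/518⌋ − ⌊(10·221)/518⌋ = ⌊2431/518⌋ − ⌊2210/518⌋ = 4 − 4 = 0
n=11: ⌊(12·221)/518⌋ − ⌊(11·221)/518⌋ = ⌊2652/518⌋ − ⌊2431/518⌋ = 5 − 4 = 1
n=12: ⌊(13·221)/518⌋ − ⌊(12·221)/518⌋ = ⌊2873/518⌋ − ⌊2652/518⌋ = 5 − 5 = 0
n=13: ⌊(14·221)/518⌋ − ⌊(13·221)/518⌋ = ⌊3094/518⌋ − ⌊2873/518⌋ = 5 − 5 = 0
n=14: ⌊(15·221)/518⌋ − ⌊(14·221)/518⌋ = ⌊3315/518⌋ − ⌊3094/518⌋ = 6 − 5 = 1
n=15: ⌊(16·221)/518⌋ − ⌊(15·221)/518⌋ = ⌊3536/518⌋ − ⌊3315/518⌋ = 6 − 6 = 0
n=16: ⌊(17·221)/518⌋ − ⌊(16·221)/518⌋ = ⌊3757/518⌋ − ⌊3536/518⌋ = 7 − 6 = 1
n=17: ⌊(18·221)/518⌋ − ⌊(17·221)/518⌋ = ⌊3978/518⌋ − ⌊3757/518⌋ = 7 − 7 = 0
n=18: ⌊(19·221)/518⌋ − ⌊(18·221)/518⌋ = ⌊4199/518⌋ − ⌊3978/518⌋ = 8 − 7 = 1
n=19: ⌊(20·221)/518⌋ − ⌊(19·221)/518⌋ = ⌊4420/518⌋ − ⌊4199/518⌋ = 8 − 8 = 0
n=20: ⌊(21·221)/518⌋ − ⌊(20·221)/518⌋ = ⌊4641/518⌋ − ⌊4420/518⌋ = 8 − 8 = 0
n=21: ⌊(22·221)/518⌋ − ⌊(21·221)/518⌋ = ⌊4862/518⌋ − ⌊4641/518⌋ = 9 − 8 = 1
n=22: ⌊(23·221)/518⌋ − ⌊(22·221)/518⌋ = ⌊5083/518⌋ − ⌊4862/518⌋ = 9 − 9 = 0
n=23: ⌊(24·221)/518⌋ − ⌊(23·221)/518⌋ = ⌊5304/518⌋ − ⌊5083/518⌋ = 10 − 9 = 1
n=24: ⌊(25·221)/518⌋ − ⌊(24·221)/518⌋ = ⌊5525/518⌋ − ⌊5304/518⌋ = 10 − 10 = 0
n=25: ⌊(26·221)/518⌋ − ⌊(25·221)/518⌋ = ⌊5746/518⌋ − ⌊5525/518⌋ = 11 − 10 = 1
n=26: ⌊(27·221)/518⌋ − ⌊(26·221)/518⌋ = ⌊5967/518⌋ − ⌊5746/518⌋ = 11 − 11 = 0
n=27: ⌊(28·221)/518⌋ − ⌊(27·221)/518⌋ = ⌊6188/518⌋ − ⌊5967/518⌋ = 11 − 11 = 0
n=28: ⌊(29·221)/518⌋ − ⌊(28·221)/518⌋ = ⌊6409/518⌋ − ⌊6188/518⌋ = 12 − 11 = 1
n=29: ⌊(30·221)/518⌋ − ⌊(29·221)/518⌋ = ⌊6630/518⌋ − ⌊6409/518⌋ = 12 − 12 = 0
n=30: ⌊(31·221)/518⌋ − ⌊(30·221)/518⌋ = ⌊6851/518⌋ − ⌊6630/518⌋ = 13 − 12 = 1
n=31: ⌊(32·221)/518⌋ − ⌊(31·221)/518⌋ = ⌊7072/518⌋ − ⌊6851/518⌋ = 13 − 13 = 0
n=32: ⌊(33·221)/518⌋ − ⌊(32·221)/518⌋ = ⌊7293/518⌋ − ⌊7072/518⌋ = 14 − 13 = 1
n=33: ⌊(34·221)/518⌋ − ⌊(33·221)/518⌋ = ⌊7514/518⌋ − ⌊7293/518⌋ = 14 − 14 = 0
n=34: ⌊(35·221)/518⌋ − ⌊(34·221)/518⌋ = ⌊7735/518⌋ − ⌊7514/518⌋ = 14 − 14 = 0
n=35: ⌊(36·221)/518⌋ − ⌊(35·221)/518⌋ = ⌊7956/518⌋ − ⌊7735/518⌋ = 15 − 14 = 1
n=36: ⌊(37·221)/518⌋ − ⌊(36·221)/518⌋ = ⌊8177/518⌋ − ⌊7956/518⌋ = 15 − 15 = 0
n=37: ⌊(38·221)/518⌋ − ⌊(37·221)/518⌋ = ⌊8398/518⌋ − ⌊8177/518⌋ = 16 − 15 = 1
n=38: ⌊(39·221)/518⌋ − ⌊(38·221)/518⌋ = ⌊8619/518⌋ − ⌊8398/518⌋ = 16 − 16 = 0
n=39: ⌊(40·221)/518⌋ − ⌊(39·221)/518⌋ = ⌊8840/518⌋ − ⌊8619/518⌋ = 17 − 16 = 1
n=40: ⌊(41·221)/518⌋ − ⌊(40·221)/518⌋ = ⌊9061/518⌋ − ⌊8840/518⌋ = 17 − 17 = 0
n=41: ⌊(42·221)/518⌋ − ⌊(41·221)/518⌋ = ⌊9282/518⌋ − ⌊9061/518⌋ = 17 − 17 = 0
n=42: ⌊(43·221)/518⌋ − ⌊(42·221)/518⌋ = ⌊9503/518⌋ − ⌊9282/518⌋ = 18 − 17 = 1
n=43: ⌊(44·221)/518⌋ − ⌊(43·221)/518⌋ = ⌊9724/518⌋ − ⌊9503/518⌋ = 18 − 18 = 0
n=44: ⌊(45·221)/518⌋ − ⌊(44·221)/518⌋ = ⌊9945/518⌋ − ⌊9724/518⌋ = 19 − 18 = 1
n=45: ⌊(46·221)/518⌋ − ⌊(45·221)/518⌋ = ⌊10166/518⌋ − ⌊9945/518⌋ = 19 − 19 = 0
n=46: ⌊(47·221)/518⌋ − ⌊(46·221)/518⌋ = ⌊10387/518⌋ − ⌊10166/518⌋ = 20 − 19 = 1
n=47: ⌊(48·221)/518⌋ − ⌊(47·221)/518⌋ = ⌊10608/518⌋ − ⌊10387/518⌋ = 20 − 20 = 0
n=48: ⌊(49·221)/518⌋ − ⌊(48·221)/518⌋ = ⌊10829/518⌋ − ⌊10608/518⌋ = 20 − 20 = 0
n=49: ⌊(50·221)/518⌋ − ⌊(49·221)/518⌋ = ⌊11050/518⌋ − ⌊10829/518⌋ = 21 − 20 = 1
n=50: ⌊(51·221)/518⌋ − ⌊(50·221)/518⌋ = ⌊11271/518⌋ − ⌊11050/518⌋ = 21 − 21 = 0
n=51: ⌊(52·221)/518⌋ − ⌊(51·221)/518⌋ = ⌊11492/518⌋ − ⌊11271/518⌋ = 22 − 21 = 1
n=52: ⌊(53·221)/518⌋ − ⌊(52·221)/518⌋ = ⌊11713/518⌋ − ⌊11492/518⌋ = 22 − 22 = 0
n=53: ⌊(54·221)/518⌋ − ⌊(53·221)/518⌋ = ⌊11934/518⌋ − ⌊11713/518⌋ = 23 − 22 = 1
n=54: ⌊(55·221)/518⌋ − ⌊(54·221)/518⌋ = ⌊12155/518⌋ − ⌊11934/518⌋ = 23 − 23 = 0
n=55: ⌊(56·221)/518⌋ − ⌊(55·221)/518⌋ = ⌊12376/518⌋ − ⌊12155/518⌋ = 23 − 23 = 0
n=56: ⌊(57·221)/518⌋ − ⌊(56·221)/518⌋ = ⌊12597/518⌋ − ⌊12376/518⌋ = 24 − 23 = 1
n=57: ⌊(58·221)/518⌋ − ⌊(57·221)/518⌋ = ⌊12818/518⌋ − ⌊12597/518⌋ = 24 − 24 = 0
n=58: ⌊(59·221)/518⌋ − ⌊(58·221)/518⌋ = ⌊13039/518⌋ − ⌊12818/518⌋ = 25 − 24 = 1
n=59: ⌊(60·221)/518⌋ − ⌊(59·221)/518⌋ = ⌊13260/518⌋ − ⌊13039/518⌋ = 25 − 25 = 0
n=60: ⌊(61·221)/518⌋ − ⌊(60·221)/518⌋ = ⌊13481/518⌋ − ⌊13260/518⌋ = 26 − 25 = 1
n=61: ⌊(62·221)/518⌋ − ⌊(61·221)/518⌋ = ⌊13702/518⌋ − ⌊13481/518⌋ = 26 − 26 = 0
n=62: ⌊(63·221)/518⌋ − ⌊(62·221)/518⌋ = ⌊13923/518⌋ − ⌊13702/518⌋ = 26 − 26 = 0
n=63: ⌊(64·221)/518⌋ − ⌊(63·221)/518⌋ = ⌊14144/518⌋ − ⌊13923/518⌋ = 27 − 26 = 1

0010100101010010101001010100101010010101001010100101010010101001


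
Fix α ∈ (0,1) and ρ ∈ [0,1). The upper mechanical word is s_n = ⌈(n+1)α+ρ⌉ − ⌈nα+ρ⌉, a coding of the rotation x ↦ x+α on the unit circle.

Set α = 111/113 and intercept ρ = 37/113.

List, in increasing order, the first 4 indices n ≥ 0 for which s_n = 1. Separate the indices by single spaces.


n=0: ⌈148/113⌉−⌈37/113⌉ = 2−1 = 1  ← one
n=1: ⌈259/113⌉−⌈148/113⌉ = 3−2 = 1  ← one
n=2: ⌈370/113⌉−⌈259/113⌉ = 4−3 = 1  ← one
n=3: ⌈481/113⌉−⌈370/113⌉ = 5−4 = 1  ← one
positions of the first 4 ones: 0 1 2 3

0 1 2 3


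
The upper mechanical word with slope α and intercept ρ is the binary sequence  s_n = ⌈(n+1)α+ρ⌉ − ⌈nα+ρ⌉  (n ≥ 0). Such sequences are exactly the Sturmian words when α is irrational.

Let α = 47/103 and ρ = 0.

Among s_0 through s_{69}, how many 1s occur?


#1s = Σ_{n=0}^{69} s_n = Σ_{n=0}^{69} (⌈(n+1)α+ρ⌉ − ⌈nα+ρ⌉)
the sum telescopes: every ⌈nα+ρ⌉ with 0 < n < 70 appears once with + and once with −, leaving ⌈70α+ρ⌉ − ⌈0·α+ρ⌉
70α + ρ = (70·47) / 103 = 3290/103
ρ = 0/103
⌈3290/103⌉ = 32,  ⌈0/103⌉ = 0
#1s = 32 − 0 = 32

32


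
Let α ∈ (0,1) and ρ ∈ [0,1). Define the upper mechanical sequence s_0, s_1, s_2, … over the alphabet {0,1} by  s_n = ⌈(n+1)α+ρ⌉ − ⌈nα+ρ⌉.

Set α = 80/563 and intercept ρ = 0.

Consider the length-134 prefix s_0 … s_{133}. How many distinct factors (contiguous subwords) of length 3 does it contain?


4

t_n = ⌈(n·80)/563⌉ for n = 0 … 134:
  n=0…9: ⌈0/563⌉=0 ⌈80/563⌉=1 ⌈160/563⌉=1 ⌈240/563⌉=1 ⌈320/563⌉=1 ⌈400/563⌉=1 ⌈480/563⌉=1 ⌈560/563⌉=1 ⌈640/563⌉=2 ⌈720/563⌉=2
  n=10…19: ⌈800/563⌉=2 ⌈880/563⌉=2 ⌈960/563⌉=2 ⌈1040/563⌉=2 ⌈1120/563⌉=2 ⌈1200/563⌉=3 ⌈1280/563⌉=3 ⌈1360/563⌉=3 ⌈1440/563⌉=3 ⌈1520/563⌉=3
  n=20…29: ⌈1600/563⌉=3 ⌈1680/563⌉=3 ⌈1760/563⌉=4 ⌈1840/563⌉=4 ⌈1920/563⌉=4 ⌈2000/563⌉=4 ⌈2080/563⌉=4 ⌈2160/563⌉=4 ⌈2240/563⌉=4 ⌈2320/563⌉=5
  n=30…39: ⌈2400/563⌉=5 ⌈2480/563⌉=5 ⌈2560/563⌉=5 ⌈2640/563⌉=5 ⌈2720/563⌉=5 ⌈2800/563⌉=5 ⌈2880/563⌉=6 ⌈2960/563⌉=6 ⌈3040/563⌉=6 ⌈3120/563⌉=6
  n=40…49: ⌈3200/563⌉=6 ⌈3280/563⌉=6 ⌈3360/563⌉=6 ⌈3440/563⌉=7 ⌈3520/563⌉=7 ⌈3600/563⌉=7 ⌈3680/563⌉=7 ⌈3760/563⌉=7 ⌈3840/563⌉=7 ⌈3920/563⌉=7
  n=50…59: ⌈4000/563⌉=8 ⌈4080/563⌉=8 ⌈4160/563⌉=8 ⌈4240/563⌉=8 ⌈4320/563⌉=8 ⌈4400/563⌉=8 ⌈4480/563⌉=8 ⌈4560/563⌉=9 ⌈4640/563⌉=9 ⌈4720/563⌉=9
  n=60…69: ⌈4800/563⌉=9 ⌈4880/563⌉=9 ⌈4960/563⌉=9 ⌈5040/563⌉=9 ⌈5120/563⌉=10 ⌈5200/563⌉=10 ⌈5280/563⌉=10 ⌈5360/563⌉=10 ⌈5440/563⌉=10 ⌈5520/563⌉=10
  n=70…79: ⌈5600/563⌉=10 ⌈5680/563⌉=11 ⌈5760/563⌉=11 ⌈5840/563⌉=11 ⌈5920/563⌉=11 ⌈6000/563⌉=11 ⌈6080/563⌉=11 ⌈6160/563⌉=11 ⌈6240/563⌉=12 ⌈6320/563⌉=12
  n=80…89: ⌈6400/563⌉=12 ⌈6480/563⌉=12 ⌈6560/563⌉=12 ⌈6640/563⌉=12 ⌈6720/563⌉=12 ⌈6800/563⌉=13 ⌈6880/563⌉=13 ⌈6960/563⌉=13 ⌈7040/563⌉=13 ⌈7120/563⌉=13
  n=90…99: ⌈7200/563⌉=13 ⌈7280/563⌉=13 ⌈7360/563⌉=14 ⌈7440/563⌉=14 ⌈7520/563⌉=14 ⌈7600/563⌉=14 ⌈7680/563⌉=14 ⌈7760/563⌉=14 ⌈7840/563⌉=14 ⌈7920/563⌉=15
  n=100…109: ⌈8000/563⌉=15 ⌈8080/563⌉=15 ⌈8160/563⌉=15 ⌈8240/563⌉=15 ⌈8320/563⌉=15 ⌈8400/563⌉=15 ⌈8480/563⌉=16 ⌈8560/563⌉=16 ⌈8640/563⌉=16 ⌈8720/563⌉=16
  n=110…119: ⌈8800/563⌉=16 ⌈8880/563⌉=16 ⌈8960/563⌉=16 ⌈9040/563⌉=17 ⌈9120/563⌉=17 ⌈9200/563⌉=17 ⌈9280/563⌉=17 ⌈9360/563⌉=17 ⌈9440/563⌉=17 ⌈9520/563⌉=17
  n=120…129: ⌈9600/563⌉=18 ⌈9680/563⌉=18 ⌈9760/563⌉=18 ⌈9840/563⌉=18 ⌈9920/563⌉=18 ⌈10000/563⌉=18 ⌈10080/563⌉=18 ⌈10160/563⌉=19 ⌈10240/563⌉=19 ⌈10320/563⌉=19
  n=130…134: ⌈10400/563⌉=19 ⌈10480/563⌉=19 ⌈10560/563⌉=19 ⌈10640/563⌉=19 ⌈10720/563⌉=20
s_n = t_(n+1) − t_n for n = 0 … 133 gives
prefix = 10000001000000100000010000001000000100000010000001000000100000010000001000000100000010000001000000100000010000001000000100000010000001
slide a length-3 window over [0..2] … [131..133] (132 windows); first occurrence of each distinct factor:
  [  0..  2] 100
  [  1..  3] 000
  [  5..  7] 001
  [  6..  8] 010
  (the other 128 windows repeat one of these)
distinct factors: {000, 001, 010, 100}
count = 4  (Sturmian bound for length 3 is 4)


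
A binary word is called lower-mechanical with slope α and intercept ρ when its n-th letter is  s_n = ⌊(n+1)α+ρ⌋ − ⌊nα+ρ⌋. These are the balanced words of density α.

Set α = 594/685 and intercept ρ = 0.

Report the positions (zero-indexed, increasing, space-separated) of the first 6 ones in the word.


1 2 3 4 5 6

n=0: ⌊594/685⌋−⌊0/685⌋ = 0−0 = 0
n=1: ⌊1188/685⌋−⌊594/685⌋ = 1−0 = 1  ← one
n=2: ⌊1782/685⌋−⌊1188/685⌋ = 2−1 = 1  ← one
n=3: ⌊2376/685⌋−⌊1782/685⌋ = 3−2 = 1  ← one
n=4: ⌊2970/685⌋−⌊2376/685⌋ = 4−3 = 1  ← one
n=5: ⌊3564/685⌋−⌊2970/685⌋ = 5−4 = 1  ← one
n=6: ⌊4158/685⌋−⌊3564/685⌋ = 6−5 = 1  ← one
positions of the first 6 ones: 1 2 3 4 5 6


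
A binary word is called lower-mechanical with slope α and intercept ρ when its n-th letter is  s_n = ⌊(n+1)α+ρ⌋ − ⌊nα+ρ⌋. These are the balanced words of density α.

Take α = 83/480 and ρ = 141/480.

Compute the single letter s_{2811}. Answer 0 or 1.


0

(n+1)α + ρ = (2812·83 + 141) / 480 = 233537/480
nα + ρ     = (2811·83 + 141) / 480 = 233454/480
⌊233537/480⌋ = 486,  ⌊233454/480⌋ = 486
s_{2811} = 486 − 486 = 0


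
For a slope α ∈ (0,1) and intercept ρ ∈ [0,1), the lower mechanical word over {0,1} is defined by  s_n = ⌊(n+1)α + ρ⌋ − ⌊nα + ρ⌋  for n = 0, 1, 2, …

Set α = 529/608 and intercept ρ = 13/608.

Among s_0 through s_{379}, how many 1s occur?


#1s = Σ_{n=0}^{379} s_n = Σ_{n=0}^{379} (⌊(n+1)α+ρ⌋ − ⌊nα+ρ⌋)
the sum telescopes: every ⌊nα+ρ⌋ with 0 < n < 380 appears once with + and once with −, leaving ⌊380α+ρ⌋ − ⌊0·α+ρ⌋
380α + ρ = (380·529 + 13) / 608 = 201033/608
ρ = 13/608
⌊201033/608⌋ = 330,  ⌊13/608⌋ = 0
#1s = 330 − 0 = 330

330


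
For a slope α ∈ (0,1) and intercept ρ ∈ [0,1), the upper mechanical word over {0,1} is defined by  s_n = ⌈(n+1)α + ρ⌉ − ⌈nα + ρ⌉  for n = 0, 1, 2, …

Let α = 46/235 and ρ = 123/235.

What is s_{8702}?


1

(n+1)α + ρ = (8703·46 + 123) / 235 = 400461/235
nα + ρ     = (8702·46 + 123) / 235 = 400415/235
⌈400461/235⌉ = 1705,  ⌈400415/235⌉ = 1704
s_{8702} = 1705 − 1704 = 1


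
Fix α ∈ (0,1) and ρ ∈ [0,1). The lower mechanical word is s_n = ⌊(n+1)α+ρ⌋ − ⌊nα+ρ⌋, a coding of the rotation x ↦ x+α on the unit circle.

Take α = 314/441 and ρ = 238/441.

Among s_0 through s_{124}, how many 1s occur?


#1s = Σ_{n=0}^{124} s_n = Σ_{n=0}^{124} (⌊(n+1)α+ρ⌋ − ⌊nα+ρ⌋)
the sum telescopes: every ⌊nα+ρ⌋ with 0 < n < 125 appears once with + and once with −, leaving ⌊125α+ρ⌋ − ⌊0·α+ρ⌋
125α + ρ = (125·314 + 238) / 441 = 39488/441
ρ = 238/441
⌊39488/441⌋ = 89,  ⌊238/441⌋ = 0
#1s = 89 − 0 = 89

89


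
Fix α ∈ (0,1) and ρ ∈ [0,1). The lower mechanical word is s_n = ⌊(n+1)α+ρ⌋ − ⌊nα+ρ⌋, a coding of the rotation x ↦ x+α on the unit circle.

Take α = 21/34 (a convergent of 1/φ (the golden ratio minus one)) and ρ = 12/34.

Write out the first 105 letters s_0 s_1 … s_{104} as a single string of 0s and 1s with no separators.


011011010110110101101011011010110101101101011011010110101101101011010110110101101101011010110110101101011

n=0: ⌊(1·21+12)/34⌋ − ⌊(0·21+12)/34⌋ = ⌊33/34⌋ − ⌊12/34⌋ = 0 − 0 = 0
n=1: ⌊(2·21+12)/34⌋ − ⌊(1·21+12)/34⌋ = ⌊54/34⌋ − ⌊33/34⌋ = 1 − 0 = 1
n=2: ⌊(3·21+12)/34⌋ − ⌊(2·21+12)/34⌋ = ⌊75/34⌋ − ⌊54/34⌋ = 2 − 1 = 1
n=3: ⌊(4·21+12)/34⌋ − ⌊(3·21+12)/34⌋ = ⌊96/34⌋ − ⌊75/34⌋ = 2 − 2 = 0
n=4: ⌊(5·21+12)/34⌋ − ⌊(4·21+12)/34⌋ = ⌊117/34⌋ − ⌊96/34⌋ = 3 − 2 = 1
n=5: ⌊(6·21+12)/34⌋ − ⌊(5·21+12)/34⌋ = ⌊138/34⌋ − ⌊117/34⌋ = 4 − 3 = 1
n=6: ⌊(7·21+12)/34⌋ − ⌊(6·21+12)/34⌋ = ⌊159/34⌋ − ⌊138/34⌋ = 4 − 4 = 0
n=7: ⌊(8·21+12)/34⌋ − ⌊(7·21+12)/34⌋ = ⌊180/34⌋ − ⌊159/34⌋ = 5 − 4 = 1
n=8: ⌊(9·21+12)/34⌋ − ⌊(8·21+12)/34⌋ = ⌊201/34⌋ − ⌊180/34⌋ = 5 − 5 = 0
n=9: ⌊(10·21+12)/34⌋ − ⌊(9·21+12)/34⌋ = ⌊222/34⌋ − ⌊201/34⌋ = 6 − 5 = 1
n=10: ⌊(11·21+12)/34⌋ − ⌊(10·21+12)/34⌋ = ⌊243/34⌋ − ⌊222/34⌋ = 7 − 6 = 1
n=11: ⌊(12·21+12)/34⌋ − ⌊(11·21+12)/34⌋ = ⌊264/34⌋ − ⌊243/34⌋ = 7 − 7 = 0
n=12: ⌊(13·21+12)/34⌋ − ⌊(12·21+12)/34⌋ = ⌊285/34⌋ − ⌊264/34⌋ = 8 − 7 = 1
n=13: ⌊(14·21+12)/34⌋ − ⌊(13·21+12)/34⌋ = ⌊306/34⌋ − ⌊285/34⌋ = 9 − 8 = 1
n=14: ⌊(15·21+12)/34⌋ − ⌊(14·21+12)/34⌋ = ⌊327/34⌋ − ⌊306/34⌋ = 9 − 9 = 0
n=15: ⌊(16·21+12)/34⌋ − ⌊(15·21+12)/34⌋ = ⌊348/34⌋ − ⌊327/34⌋ = 10 − 9 = 1
n=16: ⌊(17·21+12)/34⌋ − ⌊(16·21+12)/34⌋ = ⌊369/34⌋ − ⌊348/34⌋ = 10 − 10 = 0
n=17: ⌊(18·21+12)/34⌋ − ⌊(17·21+12)/34⌋ = ⌊390/34⌋ − ⌊369/34⌋ = 11 − 10 = 1
n=18: ⌊(19·21+12)/34⌋ − ⌊(18·21+12)/34⌋ = ⌊411/34⌋ − ⌊390/34⌋ = 12 − 11 = 1
n=19: ⌊(20·21+12)/34⌋ − ⌊(19·21+12)/34⌋ = ⌊432/34⌋ − ⌊411/34⌋ = 12 − 12 = 0
n=20: ⌊(21·21+12)/34⌋ − ⌊(20·21+12)/34⌋ = ⌊453/34⌋ − ⌊432/34⌋ = 13 − 12 = 1
n=21: ⌊(22·21+12)/34⌋ − ⌊(21·21+12)/34⌋ = ⌊474/34⌋ − ⌊453/34⌋ = 13 − 13 = 0
n=22: ⌊(23·21+12)/34⌋ − ⌊(22·21+12)/34⌋ = ⌊495/34⌋ − ⌊474/34⌋ = 14 − 13 = 1
n=23: ⌊(24·21+12)/34⌋ − ⌊(23·21+12)/34⌋ = ⌊516/34⌋ − ⌊495/34⌋ = 15 − 14 = 1
n=24: ⌊(25·21+12)/34⌋ − ⌊(24·21+12)/34⌋ = ⌊537/34⌋ − ⌊516/34⌋ = 15 − 15 = 0
n=25: ⌊(26·21+12)/34⌋ − ⌊(25·21+12)/34⌋ = ⌊558/34⌋ − ⌊537/34⌋ = 16 − 15 = 1
n=26: ⌊(27·21+12)/34⌋ − ⌊(26·21+12)/34⌋ = ⌊579/34⌋ − ⌊558/34⌋ = 17 − 16 = 1
n=27: ⌊(28·21+12)/34⌋ − ⌊(27·21+12)/34⌋ = ⌊600/34⌋ − ⌊579/34⌋ = 17 − 17 = 0
n=28: ⌊(29·21+12)/34⌋ − ⌊(28·21+12)/34⌋ = ⌊621/34⌋ − ⌊600/34⌋ = 18 − 17 = 1
n=29: ⌊(30·21+12)/34⌋ − ⌊(29·21+12)/34⌋ = ⌊642/34⌋ − ⌊621/34⌋ = 18 − 18 = 0
n=30: ⌊(31·21+12)/34⌋ − ⌊(30·21+12)/34⌋ = ⌊663/34⌋ − ⌊642/34⌋ = 19 − 18 = 1
n=31: ⌊(32·21+12)/34⌋ − ⌊(31·21+12)/34⌋ = ⌊684/34⌋ − ⌊663/34⌋ = 20 − 19 = 1
n=32: ⌊(33·21+12)/34⌋ − ⌊(32·21+12)/34⌋ = ⌊705/34⌋ − ⌊684/34⌋ = 20 − 20 = 0
n=33: ⌊(34·21+12)/34⌋ − ⌊(33·21+12)/34⌋ = ⌊726/34⌋ − ⌊705/34⌋ = 21 − 20 = 1
n=34: ⌊(35·21+12)/34⌋ − ⌊(34·21+12)/34⌋ = ⌊747/34⌋ − ⌊726/34⌋ = 21 − 21 = 0
n=35: ⌊(36·21+12)/34⌋ − ⌊(35·21+12)/34⌋ = ⌊768/34⌋ − ⌊747/34⌋ = 22 − 21 = 1
n=36: ⌊(37·21+12)/34⌋ − ⌊(36·21+12)/34⌋ = ⌊789/34⌋ − ⌊768/34⌋ = 23 − 22 = 1
n=37: ⌊(38·21+12)/34⌋ − ⌊(37·21+12)/34⌋ = ⌊810/34⌋ − ⌊789/34⌋ = 23 − 23 = 0
n=38: ⌊(39·21+12)/34⌋ − ⌊(38·21+12)/34⌋ = ⌊831/34⌋ − ⌊810/34⌋ = 24 − 23 = 1
n=39: ⌊(40·21+12)/34⌋ − ⌊(39·21+12)/34⌋ = ⌊852/34⌋ − ⌊831/34⌋ = 25 − 24 = 1
n=40: ⌊(41·21+12)/34⌋ − ⌊(40·21+12)/34⌋ = ⌊873/34⌋ − ⌊852/34⌋ = 25 − 25 = 0
n=41: ⌊(42·21+12)/34⌋ − ⌊(41·21+12)/34⌋ = ⌊894/34⌋ − ⌊873/34⌋ = 26 − 25 = 1
n=42: ⌊(43·21+12)/34⌋ − ⌊(42·21+12)/34⌋ = ⌊915/34⌋ − ⌊894/34⌋ = 26 − 26 = 0
n=43: ⌊(44·21+12)/34⌋ − ⌊(43·21+12)/34⌋ = ⌊936/34⌋ − ⌊915/34⌋ = 27 − 26 = 1
n=44: ⌊(45·21+12)/34⌋ − ⌊(44·21+12)/34⌋ = ⌊957/34⌋ − ⌊936/34⌋ = 28 − 27 = 1
n=45: ⌊(46·21+12)/34⌋ − ⌊(45·21+12)/34⌋ = ⌊978/34⌋ − ⌊957/34⌋ = 28 − 28 = 0
n=46: ⌊(47·21+12)/34⌋ − ⌊(46·21+12)/34⌋ = ⌊999/34⌋ − ⌊978/34⌋ = 29 − 28 = 1
n=47: ⌊(48·21+12)/34⌋ − ⌊(47·21+12)/34⌋ = ⌊1020/34⌋ − ⌊999/34⌋ = 30 − 29 = 1
n=48: ⌊(49·21+12)/34⌋ − ⌊(48·21+12)/34⌋ = ⌊1041/34⌋ − ⌊1020/34⌋ = 30 − 30 = 0
n=49: ⌊(50·21+12)/34⌋ − ⌊(49·21+12)/34⌋ = ⌊1062/34⌋ − ⌊1041/34⌋ = 31 − 30 = 1
n=50: ⌊(51·21+12)/34⌋ − ⌊(50·21+12)/34⌋ = ⌊1083/34⌋ − ⌊1062/34⌋ = 31 − 31 = 0
n=51: ⌊(52·21+12)/34⌋ − ⌊(51·21+12)/34⌋ = ⌊1104/34⌋ − ⌊1083/34⌋ = 32 − 31 = 1
n=52: ⌊(53·21+12)/34⌋ − ⌊(52·21+12)/34⌋ = ⌊1125/34⌋ − ⌊1104/34⌋ = 33 − 32 = 1
n=53: ⌊(54·21+12)/34⌋ − ⌊(53·21+12)/34⌋ = ⌊1146/34⌋ − ⌊1125/34⌋ = 33 − 33 = 0
n=54: ⌊(55·21+12)/34⌋ − ⌊(54·21+12)/34⌋ = ⌊1167/34⌋ − ⌊1146/34⌋ = 34 − 33 = 1
n=55: ⌊(56·21+12)/34⌋ − ⌊(55·21+12)/34⌋ = ⌊1188/34⌋ − ⌊1167/34⌋ = 34 − 34 = 0
n=56: ⌊(57·21+12)/34⌋ − ⌊(56·21+12)/34⌋ = ⌊1209/34⌋ − ⌊1188/34⌋ = 35 − 34 = 1
n=57: ⌊(58·21+12)/34⌋ − ⌊(57·21+12)/34⌋ = ⌊1230/34⌋ − ⌊1209/34⌋ = 36 − 35 = 1
n=58: ⌊(59·21+12)/34⌋ − ⌊(58·21+12)/34⌋ = ⌊1251/34⌋ − ⌊1230/34⌋ = 36 − 36 = 0
n=59: ⌊(60·21+12)/34⌋ − ⌊(59·21+12)/34⌋ = ⌊1272/34⌋ − ⌊1251/34⌋ = 37 − 36 = 1
n=60: ⌊(61·21+12)/34⌋ − ⌊(60·21+12)/34⌋ = ⌊1293/34⌋ − ⌊1272/34⌋ = 38 − 37 = 1
n=61: ⌊(62·21+12)/34⌋ − ⌊(61·21+12)/34⌋ = ⌊1314/34⌋ − ⌊1293/34⌋ = 38 − 38 = 0
n=62: ⌊(63·21+12)/34⌋ − ⌊(62·21+12)/34⌋ = ⌊1335/34⌋ − ⌊1314/34⌋ = 39 − 38 = 1
n=63: ⌊(64·21+12)/34⌋ − ⌊(63·21+12)/34⌋ = ⌊1356/34⌋ − ⌊1335/34⌋ = 39 − 39 = 0
n=64: ⌊(65·21+12)/34⌋ − ⌊(64·21+12)/34⌋ = ⌊1377/34⌋ − ⌊1356/34⌋ = 40 − 39 = 1
n=65: ⌊(66·21+12)/34⌋ − ⌊(65·21+12)/34⌋ = ⌊1398/34⌋ − ⌊1377/34⌋ = 41 − 40 = 1
n=66: ⌊(67·21+12)/34⌋ − ⌊(66·21+12)/34⌋ = ⌊1419/34⌋ − ⌊1398/34⌋ = 41 − 41 = 0
n=67: ⌊(68·21+12)/34⌋ − ⌊(67·21+12)/34⌋ = ⌊1440/34⌋ − ⌊1419/34⌋ = 42 − 41 = 1
n=68: ⌊(69·21+12)/34⌋ − ⌊(68·21+12)/34⌋ = ⌊1461/34⌋ − ⌊1440/34⌋ = 42 − 42 = 0
n=69: ⌊(70·21+12)/34⌋ − ⌊(69·21+12)/34⌋ = ⌊1482/34⌋ − ⌊1461/34⌋ = 43 − 42 = 1
n=70: ⌊(71·21+12)/34⌋ − ⌊(70·21+12)/34⌋ = ⌊1503/34⌋ − ⌊1482/34⌋ = 44 − 43 = 1
n=71: ⌊(72·21+12)/34⌋ − ⌊(71·21+12)/34⌋ = ⌊1524/34⌋ − ⌊1503/34⌋ = 44 − 44 = 0
n=72: ⌊(73·21+12)/34⌋ − ⌊(72·21+12)/34⌋ = ⌊1545/34⌋ − ⌊1524/34⌋ = 45 − 44 = 1
n=73: ⌊(74·21+12)/34⌋ − ⌊(73·21+12)/34⌋ = ⌊1566/34⌋ − ⌊1545/34⌋ = 46 − 45 = 1
n=74: ⌊(75·21+12)/34⌋ − ⌊(74·21+12)/34⌋ = ⌊1587/34⌋ − ⌊1566/34⌋ = 46 − 46 = 0
n=75: ⌊(76·21+12)/34⌋ − ⌊(75·21+12)/34⌋ = ⌊1608/34⌋ − ⌊1587/34⌋ = 47 − 46 = 1
n=76: ⌊(77·21+12)/34⌋ − ⌊(76·21+12)/34⌋ = ⌊1629/34⌋ − ⌊1608/34⌋ = 47 − 47 = 0
n=77: ⌊(78·21+12)/34⌋ − ⌊(77·21+12)/34⌋ = ⌊1650/34⌋ − ⌊1629/34⌋ = 48 − 47 = 1
n=78: ⌊(79·21+12)/34⌋ − ⌊(78·21+12)/34⌋ = ⌊1671/34⌋ − ⌊1650/34⌋ = 49 − 48 = 1
n=79: ⌊(80·21+12)/34⌋ − ⌊(79·21+12)/34⌋ = ⌊1692/34⌋ − ⌊1671/34⌋ = 49 − 49 = 0
n=80: ⌊(81·21+12)/34⌋ − ⌊(80·21+12)/34⌋ = ⌊1713/34⌋ − ⌊1692/34⌋ = 50 − 49 = 1
n=81: ⌊(82·21+12)/34⌋ − ⌊(81·21+12)/34⌋ = ⌊1734/34⌋ − ⌊1713/34⌋ = 51 − 50 = 1
n=82: ⌊(83·21+12)/34⌋ − ⌊(82·21+12)/34⌋ = ⌊1755/34⌋ − ⌊1734/34⌋ = 51 − 51 = 0
n=83: ⌊(84·21+12)/34⌋ − ⌊(83·21+12)/34⌋ = ⌊1776/34⌋ − ⌊1755/34⌋ = 52 − 51 = 1
n=84: ⌊(85·21+12)/34⌋ − ⌊(84·21+12)/34⌋ = ⌊1797/34⌋ − ⌊1776/34⌋ = 52 − 52 = 0
n=85: ⌊(86·21+12)/34⌋ − ⌊(85·21+12)/34⌋ = ⌊1818/34⌋ − ⌊1797/34⌋ = 53 − 52 = 1
n=86: ⌊(87·21+12)/34⌋ − ⌊(86·21+12)/34⌋ = ⌊1839/34⌋ − ⌊1818/34⌋ = 54 − 53 = 1
n=87: ⌊(88·21+12)/34⌋ − ⌊(87·21+12)/34⌋ = ⌊1860/34⌋ − ⌊1839/34⌋ = 54 − 54 = 0
n=88: ⌊(89·21+12)/34⌋ − ⌊(88·21+12)/34⌋ = ⌊1881/34⌋ − ⌊1860/34⌋ = 55 − 54 = 1
n=89: ⌊(90·21+12)/34⌋ − ⌊(89·21+12)/34⌋ = ⌊1902/34⌋ − ⌊1881/34⌋ = 55 − 55 = 0
n=90: ⌊(91·21+12)/34⌋ − ⌊(90·21+12)/34⌋ = ⌊1923/34⌋ − ⌊1902/34⌋ = 56 − 55 = 1
n=91: ⌊(92·21+12)/34⌋ − ⌊(91·21+12)/34⌋ = ⌊1944/34⌋ − ⌊1923/34⌋ = 57 − 56 = 1
n=92: ⌊(93·21+12)/34⌋ − ⌊(92·21+12)/34⌋ = ⌊1965/34⌋ − ⌊1944/34⌋ = 57 − 57 = 0
n=93: ⌊(94·21+12)/34⌋ − ⌊(93·21+12)/34⌋ = ⌊1986/34⌋ − ⌊1965/34⌋ = 58 − 57 = 1
n=94: ⌊(95·21+12)/34⌋ − ⌊(94·21+12)/34⌋ = ⌊2007/34⌋ − ⌊1986/34⌋ = 59 − 58 = 1
n=95: ⌊(96·21+12)/34⌋ − ⌊(95·21+12)/34⌋ = ⌊2028/34⌋ − ⌊2007/34⌋ = 59 − 59 = 0
n=96: ⌊(97·21+12)/34⌋ − ⌊(96·21+12)/34⌋ = ⌊2049/34⌋ − ⌊2028/34⌋ = 60 − 59 = 1
n=97: ⌊(98·21+12)/34⌋ − ⌊(97·21+12)/34⌋ = ⌊2070/34⌋ − ⌊2049/34⌋ = 60 − 60 = 0
n=98: ⌊(99·21+12)/34⌋ − ⌊(98·21+12)/34⌋ = ⌊2091/34⌋ − ⌊2070/34⌋ = 61 − 60 = 1
n=99: ⌊(100·21+12)/34⌋ − ⌊(99·21+12)/34⌋ = ⌊2112/34⌋ − ⌊2091/34⌋ = 62 − 61 = 1
n=100: ⌊(101·21+12)/34⌋ − ⌊(100·21+12)/34⌋ = ⌊2133/34⌋ − ⌊2112/34⌋ = 62 − 62 = 0
n=101: ⌊(102·21+12)/34⌋ − ⌊(101·21+12)/34⌋ = ⌊2154/34⌋ − ⌊2133/34⌋ = 63 − 62 = 1
n=102: ⌊(103·21+12)/34⌋ − ⌊(102·21+12)/34⌋ = ⌊2175/34⌋ − ⌊2154/34⌋ = 63 − 63 = 0
n=103: ⌊(104·21+12)/34⌋ − ⌊(103·21+12)/34⌋ = ⌊2196/34⌋ − ⌊2175/34⌋ = 64 − 63 = 1
n=104: ⌊(105·21+12)/34⌋ − ⌊(104·21+12)/34⌋ = ⌊2217/34⌋ − ⌊2196/34⌋ = 65 − 64 = 1


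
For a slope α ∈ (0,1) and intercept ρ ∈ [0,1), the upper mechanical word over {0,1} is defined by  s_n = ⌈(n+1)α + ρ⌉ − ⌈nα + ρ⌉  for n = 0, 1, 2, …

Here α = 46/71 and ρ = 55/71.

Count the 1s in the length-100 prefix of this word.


#1s = Σ_{n=0}^{99} s_n = Σ_{n=0}^{99} (⌈(n+1)α+ρ⌉ − ⌈nα+ρ⌉)
the sum telescopes: every ⌈nα+ρ⌉ with 0 < n < 100 appears once with + and once with −, leaving ⌈100α+ρ⌉ − ⌈0·α+ρ⌉
100α + ρ = (100·46 + 55) / 71 = 4655/71
ρ = 55/71
⌈4655/71⌉ = 66,  ⌈55/71⌉ = 1
#1s = 66 − 1 = 65

65


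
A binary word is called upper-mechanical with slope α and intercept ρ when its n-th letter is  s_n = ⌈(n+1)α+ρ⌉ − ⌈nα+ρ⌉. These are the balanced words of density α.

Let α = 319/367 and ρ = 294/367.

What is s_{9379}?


(n+1)α + ρ = (9380·319 + 294) / 367 = 2992514/367
nα + ρ     = (9379·319 + 294) / 367 = 2992195/367
⌈2992514/367⌉ = 8154,  ⌈2992195/367⌉ = 8154
s_{9379} = 8154 − 8154 = 0

0


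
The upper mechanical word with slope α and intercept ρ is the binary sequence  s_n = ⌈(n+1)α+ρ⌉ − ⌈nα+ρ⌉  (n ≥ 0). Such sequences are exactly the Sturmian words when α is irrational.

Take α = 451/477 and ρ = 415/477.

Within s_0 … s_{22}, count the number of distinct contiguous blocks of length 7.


8

t_n = ⌈(n·451+415)/477⌉ for n = 0 … 23:
  n=0…9: ⌈415/477⌉=1 ⌈866/477⌉=2 ⌈1317/477⌉=3 ⌈1768/477⌉=4 ⌈2219/477⌉=5 ⌈2670/477⌉=6 ⌈3121/477⌉=7 ⌈3572/477⌉=8 ⌈4023/477⌉=9 ⌈4474/477⌉=10
  n=10…19: ⌈4925/477⌉=11 ⌈5376/477⌉=12 ⌈5827/477⌉=13 ⌈6278/477⌉=14 ⌈6729/477⌉=15 ⌈7180/477⌉=16 ⌈7631/477⌉=16 ⌈8082/477⌉=17 ⌈8533/477⌉=18 ⌈8984/477⌉=19
  n=20…23: ⌈9435/477⌉=20 ⌈9886/477⌉=21 ⌈10337/477⌉=22 ⌈10788/477⌉=23
s_n = t_(n+1) − t_n for n = 0 … 22 gives
prefix = 11111111111111101111111
slide a length-7 window over [0..6] … [16..22] (17 windows); first occurrence of each distinct factor:
  [  0..  6] 1111111
  [  9.. 15] 1111110
  [ 10.. 16] 1111101
  [ 11.. 17] 1111011
  [ 12.. 18] 1110111
  [ 13.. 19] 1101111
  [ 14.. 20] 1011111
  [ 15.. 21] 0111111
  (the other 9 windows repeat one of these)
distinct factors: {0111111, 1011111, 1101111, 1110111, 1111011, 1111101, 1111110, 1111111}
count = 8  (Sturmian bound for length 7 is 8)


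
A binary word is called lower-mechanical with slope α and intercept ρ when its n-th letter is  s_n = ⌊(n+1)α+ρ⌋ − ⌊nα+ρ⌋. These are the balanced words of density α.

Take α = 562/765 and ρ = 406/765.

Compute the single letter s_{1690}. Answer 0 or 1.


0

(n+1)α + ρ = (1691·562 + 406) / 765 = 950748/765
nα + ρ     = (1690·562 + 406) / 765 = 950186/765
⌊950748/765⌋ = 1242,  ⌊950186/765⌋ = 1242
s_{1690} = 1242 − 1242 = 0


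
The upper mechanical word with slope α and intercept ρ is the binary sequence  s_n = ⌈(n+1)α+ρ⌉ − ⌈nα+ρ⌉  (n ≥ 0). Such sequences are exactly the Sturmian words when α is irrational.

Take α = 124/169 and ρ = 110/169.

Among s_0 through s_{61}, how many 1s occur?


46

#1s = Σ_{n=0}^{61} s_n = Σ_{n=0}^{61} (⌈(n+1)α+ρ⌉ − ⌈nα+ρ⌉)
the sum telescopes: every ⌈nα+ρ⌉ with 0 < n < 62 appears once with + and once with −, leaving ⌈62α+ρ⌉ − ⌈0·α+ρ⌉
62α + ρ = (62·124 + 110) / 169 = 7798/169
ρ = 110/169
⌈7798/169⌉ = 47,  ⌈110/169⌉ = 1
#1s = 47 − 1 = 46
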